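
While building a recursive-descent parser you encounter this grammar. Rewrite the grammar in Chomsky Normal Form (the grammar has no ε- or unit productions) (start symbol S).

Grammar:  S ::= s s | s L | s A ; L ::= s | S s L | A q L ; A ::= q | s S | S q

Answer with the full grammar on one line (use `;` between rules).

S ::= X1 X1 | X1 L | X1 A; L ::= s | S Y1 | A Y2; A ::= q | X1 S | S X2; X1 ::= s; X2 ::= q; Y1 ::= X1 L; Y2 ::= X2 L

Introduce a nonterminal for each terminal appearing in a rule of length ≥ 2: X1 → s, X2 → q.
Binarize each right-hand side of length ≥ 3 by chaining fresh nonterminals (Y1, Y2, …): affected rules were L → S X1 L; L → A X2 L.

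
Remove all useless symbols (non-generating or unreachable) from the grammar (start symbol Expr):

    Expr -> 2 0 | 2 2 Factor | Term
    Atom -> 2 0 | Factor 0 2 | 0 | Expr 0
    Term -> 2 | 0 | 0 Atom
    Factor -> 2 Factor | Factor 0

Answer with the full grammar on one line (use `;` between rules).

Generating nonterminals: {Atom, Expr, Term}.
Reachable from Expr after that: {Atom, Expr, Term}.
Removed useless symbols: {Factor} and every production mentioning them.

Expr -> 2 0 | Term; Atom -> 2 0 | 0 | Expr 0; Term -> 2 | 0 | 0 Atom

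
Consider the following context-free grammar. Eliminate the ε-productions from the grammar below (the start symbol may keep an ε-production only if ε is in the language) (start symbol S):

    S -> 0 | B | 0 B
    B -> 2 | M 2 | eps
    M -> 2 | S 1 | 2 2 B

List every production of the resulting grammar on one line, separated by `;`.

S -> 0 | B | 0 B | eps; B -> 2 | M 2; M -> 2 | S 1 | 1 | 2 2 B | 2 2

The nullable symbols are {B, S}.
ε ∈ L(G) since S is nullable, so keep S → ε.
Expand every rule over subsets of its nullable positions: M → S 1 gives S 1 | 1. M → 2 2 B gives 2 2 B | 2 2.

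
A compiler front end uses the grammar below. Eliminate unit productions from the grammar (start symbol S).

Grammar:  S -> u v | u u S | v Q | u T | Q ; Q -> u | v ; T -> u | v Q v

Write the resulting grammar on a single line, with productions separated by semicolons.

Unit pairs: S ⇒* {Q}.
For each unit pair (A, B), copy every non-unit production of B to A, then drop all unit productions.

S -> u v | u u S | v Q | u T | u | v; Q -> u | v; T -> u | v Q v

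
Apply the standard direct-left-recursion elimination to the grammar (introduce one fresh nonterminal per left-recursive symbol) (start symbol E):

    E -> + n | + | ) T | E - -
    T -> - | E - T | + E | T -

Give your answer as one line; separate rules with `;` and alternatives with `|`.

E, T are directly left-recursive.
For E: α = {- -}, β = {+ n, +, ) T}. Rewrite as E → β E' and E' → α E' | ε.
For T: α = {-}, β = {-, E - T, + E}. Rewrite as T → β T' and T' → α T' | ε.

E -> + n E' | + E' | ) T E'; T -> - T' | E - T T' | + E T'; E' -> - - E' | ε; T' -> - T' | ε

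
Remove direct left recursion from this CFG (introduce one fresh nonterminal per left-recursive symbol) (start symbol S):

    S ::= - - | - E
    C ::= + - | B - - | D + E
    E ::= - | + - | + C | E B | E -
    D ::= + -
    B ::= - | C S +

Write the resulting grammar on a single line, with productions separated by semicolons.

S ::= - - | - E; C ::= + - | B - - | D + E; E ::= - E' | + - E' | + C E'; D ::= + -; B ::= - | C S +; E' ::= B E' | - E' | ε

Left recursion appears on E.
For E: α = {B, -}, β = {-, + -, + C}. Rewrite as E → β E' and E' → α E' | ε.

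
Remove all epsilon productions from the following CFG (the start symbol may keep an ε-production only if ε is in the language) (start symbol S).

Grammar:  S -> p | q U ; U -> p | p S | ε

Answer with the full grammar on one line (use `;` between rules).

Nullable set = {U}.
ε ∉ L(G), so no ε-production is kept.
Add the nullable-subset variants: S → q U gives q U | q.

S -> p | q U | q; U -> p | p S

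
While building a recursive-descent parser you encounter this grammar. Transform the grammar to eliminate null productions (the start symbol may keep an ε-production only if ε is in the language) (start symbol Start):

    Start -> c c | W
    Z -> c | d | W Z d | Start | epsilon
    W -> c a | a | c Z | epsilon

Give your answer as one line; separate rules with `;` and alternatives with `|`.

The nullable symbols are {Start, W, Z}.
ε ∈ L(G) since Start is nullable, so keep Start → ε.
For each production, add variants omitting each subset of nullable occurrences: Z → W Z d gives W Z d | W d | Z d. W → c Z gives c Z | c.

Start -> c c | W | epsilon; Z -> c | d | W Z d | W d | Z d | Start; W -> c a | a | c Z | c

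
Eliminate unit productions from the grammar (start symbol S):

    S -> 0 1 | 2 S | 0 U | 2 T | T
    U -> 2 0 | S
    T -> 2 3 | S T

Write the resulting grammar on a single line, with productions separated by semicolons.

S -> 0 1 | 2 S | 0 U | 2 T | 2 3 | S T; U -> 2 0 | 0 1 | 2 S | 0 U | 2 T | 2 3 | S T; T -> 2 3 | S T

Unit pairs: S ⇒* {T}; U ⇒* {S, T}.
For every A with A ⇒* B via unit rules, add B's non-unit alternatives to A; then delete every rule of the form X → Y.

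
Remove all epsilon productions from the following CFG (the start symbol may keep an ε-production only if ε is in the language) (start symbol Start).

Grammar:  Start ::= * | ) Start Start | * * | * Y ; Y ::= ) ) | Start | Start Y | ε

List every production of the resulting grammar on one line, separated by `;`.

The nullable symbols are {Y}.
ε ∉ L(G), so no ε-production is kept.

Start ::= * | ) Start Start | * * | * Y; Y ::= ) ) | Start | Start Y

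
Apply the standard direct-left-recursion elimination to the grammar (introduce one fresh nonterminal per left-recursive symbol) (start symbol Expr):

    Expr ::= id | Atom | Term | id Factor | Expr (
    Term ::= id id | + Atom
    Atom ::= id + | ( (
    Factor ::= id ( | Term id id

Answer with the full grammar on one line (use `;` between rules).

Directly left-recursive nonterminal: Expr.
For Expr: α = {(}, β = {id, Atom, Term, id Factor}. Rewrite as Expr → β Expr1 and Expr1 → α Expr1 | ε.

Expr ::= id Expr1 | Atom Expr1 | Term Expr1 | id Factor Expr1; Term ::= id id | + Atom; Atom ::= id + | ( (; Factor ::= id ( | Term id id; Expr1 ::= ( Expr1 | ε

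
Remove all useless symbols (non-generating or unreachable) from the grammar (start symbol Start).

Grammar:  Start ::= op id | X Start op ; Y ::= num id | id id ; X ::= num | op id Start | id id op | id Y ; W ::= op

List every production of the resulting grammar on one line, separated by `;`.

Generating nonterminals: {Start, W, X, Y}.
Reachable from Start after that: {Start, X, Y}.
Removed useless symbols: {W} and every production mentioning them.

Start ::= op id | X Start op; Y ::= num id | id id; X ::= num | op id Start | id id op | id Y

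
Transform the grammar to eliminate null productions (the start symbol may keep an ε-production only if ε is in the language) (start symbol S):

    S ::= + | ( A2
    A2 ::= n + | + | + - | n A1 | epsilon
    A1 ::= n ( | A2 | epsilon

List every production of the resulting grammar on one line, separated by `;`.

S ::= + | ( A2 | (; A2 ::= n + | + | + - | n A1 | n; A1 ::= n ( | A2

Nullable set = {A1, A2}.
ε ∉ L(G), so no ε-production is kept.
Expand every rule over subsets of its nullable positions: S → ( A2 gives ( A2 | (. A2 → n A1 gives n A1 | n.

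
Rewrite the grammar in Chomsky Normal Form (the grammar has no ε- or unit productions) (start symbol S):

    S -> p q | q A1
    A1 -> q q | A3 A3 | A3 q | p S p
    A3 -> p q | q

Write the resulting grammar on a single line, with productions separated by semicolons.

S -> X1 X2 | X2 A1; A1 -> X2 X2 | A3 A3 | A3 X2 | X1 Y1; A3 -> X1 X2 | q; X1 -> p; X2 -> q; Y1 -> S X1

Introduce a nonterminal for each terminal appearing in a rule of length ≥ 2: X1 → p, X2 → q.
Binarize each right-hand side of length ≥ 3 by chaining fresh nonterminals (Y1, Y2, …): affected rules were A1 → X1 S X1.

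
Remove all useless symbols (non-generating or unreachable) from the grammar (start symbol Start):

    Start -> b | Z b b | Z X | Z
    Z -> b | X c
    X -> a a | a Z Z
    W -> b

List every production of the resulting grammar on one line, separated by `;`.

Start -> b | Z b b | Z X | Z; Z -> b | X c; X -> a a | a Z Z

Generating nonterminals: {Start, W, X, Z}.
Reachable from Start after that: {Start, X, Z}.
Removed useless symbols: {W} and every production mentioning them.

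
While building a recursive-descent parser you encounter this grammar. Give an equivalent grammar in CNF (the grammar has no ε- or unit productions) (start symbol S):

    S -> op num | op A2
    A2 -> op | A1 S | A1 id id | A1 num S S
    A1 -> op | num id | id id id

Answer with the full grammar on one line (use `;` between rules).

Introduce a nonterminal for each terminal appearing in a rule of length ≥ 2: X1 → op, X2 → num, X3 → id.
Binarize each right-hand side of length ≥ 3 by chaining fresh nonterminals (Y1, Y2, …): affected rules were A2 → A1 X3 X3; A2 → A1 X2 S S; A1 → X3 X3 X3.

S -> X1 X2 | X1 A2; A2 -> op | A1 S | A1 Y1 | A1 Y2; A1 -> op | X2 X3 | X3 Y4; X1 -> op; X2 -> num; X3 -> id; Y1 -> X3 X3; Y2 -> X2 Y3; Y3 -> S S; Y4 -> X3 X3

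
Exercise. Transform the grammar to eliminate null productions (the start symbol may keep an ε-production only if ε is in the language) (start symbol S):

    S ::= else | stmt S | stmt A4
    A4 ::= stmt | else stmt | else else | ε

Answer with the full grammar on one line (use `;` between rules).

Nullable set = {A4}.
ε ∉ L(G), so no ε-production is kept.
Expand every rule over subsets of its nullable positions: S → stmt A4 gives stmt A4 | stmt.

S ::= else | stmt S | stmt A4 | stmt; A4 ::= stmt | else stmt | else else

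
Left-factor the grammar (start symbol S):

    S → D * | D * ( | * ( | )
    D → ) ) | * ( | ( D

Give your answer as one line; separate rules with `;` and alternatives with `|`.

S has alternatives sharing prefix 'D *': factor to S → D * S' with S' → ε | (.

S → * ( | ) | D * S'; D → ) ) | * ( | ( D; S' → ε | (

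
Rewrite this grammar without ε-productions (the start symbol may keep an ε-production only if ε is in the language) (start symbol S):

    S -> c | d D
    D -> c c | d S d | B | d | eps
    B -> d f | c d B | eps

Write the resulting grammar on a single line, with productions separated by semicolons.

S -> c | d D | d; D -> c c | d S d | B | d; B -> d f | c d B | c d

The nullable symbols are {B, D}.
ε ∉ L(G), so no ε-production is kept.
Add the nullable-subset variants: S → d D gives d D | d. B → c d B gives c d B | c d.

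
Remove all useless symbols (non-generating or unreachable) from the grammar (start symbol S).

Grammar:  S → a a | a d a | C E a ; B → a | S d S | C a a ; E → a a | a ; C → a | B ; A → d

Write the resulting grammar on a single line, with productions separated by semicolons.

Generating nonterminals: {A, B, C, E, S}.
Reachable from S after that: {B, C, E, S}.
Removed useless symbols: {A} and every production mentioning them.

S → a a | a d a | C E a; B → a | S d S | C a a; E → a a | a; C → a | B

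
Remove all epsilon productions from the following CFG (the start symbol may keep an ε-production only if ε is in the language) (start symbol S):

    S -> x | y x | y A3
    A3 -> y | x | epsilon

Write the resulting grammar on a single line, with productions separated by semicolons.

Nullable nonterminals: {A3}.
ε ∉ L(G), so no ε-production is kept.
Expand every rule over subsets of its nullable positions: S → y A3 gives y A3 | y.

S -> x | y x | y A3 | y; A3 -> y | x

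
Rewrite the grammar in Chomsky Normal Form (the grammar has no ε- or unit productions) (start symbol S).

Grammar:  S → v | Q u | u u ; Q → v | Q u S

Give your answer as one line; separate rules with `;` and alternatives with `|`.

S → v | Q X1 | X1 X1; Q → v | Q Y1; X1 → u; Y1 → X1 S

Introduce a nonterminal for each terminal appearing in a rule of length ≥ 2: X1 → u.
Binarize each right-hand side of length ≥ 3 by chaining fresh nonterminals (Y1, Y2, …): affected rules were Q → Q X1 S.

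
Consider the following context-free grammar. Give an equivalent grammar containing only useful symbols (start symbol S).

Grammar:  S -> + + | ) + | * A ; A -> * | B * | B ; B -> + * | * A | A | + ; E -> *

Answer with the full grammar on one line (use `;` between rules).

S -> + + | ) + | * A; A -> * | B * | B; B -> + * | * A | A | +

Generating nonterminals: {A, B, E, S}.
Reachable from S after that: {A, B, S}.
Removed useless symbols: {E} and every production mentioning them.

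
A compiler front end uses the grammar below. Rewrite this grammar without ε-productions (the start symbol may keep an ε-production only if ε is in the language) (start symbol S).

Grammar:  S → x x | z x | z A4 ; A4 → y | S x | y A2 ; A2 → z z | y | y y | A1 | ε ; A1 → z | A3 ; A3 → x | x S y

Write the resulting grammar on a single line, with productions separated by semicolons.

S → x x | z x | z A4; A4 → y | S x | y A2; A2 → z z | y | y y | A1; A1 → z | A3; A3 → x | x S y

Nullable set = {A2}.
ε ∉ L(G), so no ε-production is kept.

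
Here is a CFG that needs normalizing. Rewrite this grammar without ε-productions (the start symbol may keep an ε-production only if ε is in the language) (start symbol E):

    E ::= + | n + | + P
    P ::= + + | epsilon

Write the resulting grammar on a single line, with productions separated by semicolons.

E ::= + | n + | + P; P ::= + +

Nullable nonterminals: {P}.
ε ∉ L(G), so no ε-production is kept.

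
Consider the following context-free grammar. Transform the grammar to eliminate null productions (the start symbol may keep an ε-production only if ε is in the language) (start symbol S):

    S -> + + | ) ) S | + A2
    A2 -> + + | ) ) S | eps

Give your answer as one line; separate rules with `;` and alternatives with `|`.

S -> + + | ) ) S | + A2 | +; A2 -> + + | ) ) S

The nullable symbols are {A2}.
ε ∉ L(G), so no ε-production is kept.
Add the nullable-subset variants: S → + A2 gives + A2 | +.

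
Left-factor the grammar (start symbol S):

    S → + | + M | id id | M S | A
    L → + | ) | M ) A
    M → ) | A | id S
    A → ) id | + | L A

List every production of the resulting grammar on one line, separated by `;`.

S has alternatives sharing prefix '+': factor to S → + S' with S' → ε | M.

S → id id | M S | A | + S'; L → + | ) | M ) A; M → ) | A | id S; A → ) id | + | L A; S' → ε | M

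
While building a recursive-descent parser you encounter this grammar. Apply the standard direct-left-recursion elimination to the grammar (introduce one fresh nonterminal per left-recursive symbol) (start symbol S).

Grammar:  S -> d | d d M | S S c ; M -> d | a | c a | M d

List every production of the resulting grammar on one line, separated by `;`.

Left recursion appears on S, M.
For S: α = {S c}, β = {d, d d M}. Rewrite as S → β S' and S' → α S' | ε.
For M: α = {d}, β = {d, a, c a}. Rewrite as M → β M' and M' → α M' | ε.

S -> d S' | d d M S'; M -> d M' | a M' | c a M'; S' -> S c S' | epsilon; M' -> d M' | epsilon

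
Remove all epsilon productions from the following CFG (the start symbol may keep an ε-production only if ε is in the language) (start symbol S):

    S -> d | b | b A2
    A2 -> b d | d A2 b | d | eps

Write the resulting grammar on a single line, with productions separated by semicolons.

Nullable nonterminals: {A2}.
ε ∉ L(G), so no ε-production is kept.
For each production, add variants omitting each subset of nullable occurrences: A2 → d A2 b gives d A2 b | d b.

S -> d | b | b A2; A2 -> b d | d A2 b | d b | d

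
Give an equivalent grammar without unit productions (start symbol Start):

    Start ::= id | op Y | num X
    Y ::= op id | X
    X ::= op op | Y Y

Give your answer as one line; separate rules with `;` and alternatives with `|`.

Start ::= id | op Y | num X; Y ::= op op | Y Y | op id; X ::= op op | Y Y

Unit pairs: Y ⇒* {X}.
For every A with A ⇒* B via unit rules, add B's non-unit alternatives to A; then delete every rule of the form X → Y.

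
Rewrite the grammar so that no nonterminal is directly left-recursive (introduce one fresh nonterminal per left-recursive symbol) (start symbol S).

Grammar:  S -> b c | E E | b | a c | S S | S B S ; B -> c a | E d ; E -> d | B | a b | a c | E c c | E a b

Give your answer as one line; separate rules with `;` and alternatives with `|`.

S -> b c S' | E E S' | b S' | a c S'; B -> c a | E d; E -> d E' | B E' | a b E' | a c E'; S' -> S S' | B S S' | eps; E' -> c c E' | a b E' | eps

S, E are directly left-recursive.
For S: α = {S, B S}, β = {b c, E E, b, a c}. Rewrite as S → β S' and S' → α S' | ε.
For E: α = {c c, a b}, β = {d, B, a b, a c}. Rewrite as E → β E' and E' → α E' | ε.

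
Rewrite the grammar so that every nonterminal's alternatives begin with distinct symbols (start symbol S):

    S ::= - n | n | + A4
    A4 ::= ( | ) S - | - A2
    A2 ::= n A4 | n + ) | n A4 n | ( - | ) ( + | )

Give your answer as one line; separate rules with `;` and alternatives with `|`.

A2 has alternatives sharing prefix 'n': factor to A2 → n A2' with A2' → A4 | + ) | A4 n.
A2 has alternatives sharing prefix ')': factor to A2 → ) A2'' with A2'' → ( + | ε.
A2' has alternatives sharing prefix 'A4': factor to A2' → A4 A2''' with A2''' → ε | n.

S ::= - n | n | + A4; A4 ::= ( | ) S - | - A2; A2 ::= ( - | n A2' | ) A2''; A2' ::= + ) | A4 A2'''; A2'' ::= ( + | ε; A2''' ::= ε | n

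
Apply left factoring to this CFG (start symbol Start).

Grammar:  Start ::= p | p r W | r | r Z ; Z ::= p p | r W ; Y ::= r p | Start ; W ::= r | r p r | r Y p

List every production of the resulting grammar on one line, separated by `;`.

Start has alternatives sharing prefix 'p': factor to Start → p Start1 with Start1 → ε | r W.
Start has alternatives sharing prefix 'r': factor to Start → r Start2 with Start2 → ε | Z.
W has alternatives sharing prefix 'r': factor to W → r W1 with W1 → ε | p r | Y p.

Start ::= p Start1 | r Start2; Z ::= p p | r W; Y ::= r p | Start; W ::= r W1; Start1 ::= ε | r W; Start2 ::= ε | Z; W1 ::= ε | p r | Y p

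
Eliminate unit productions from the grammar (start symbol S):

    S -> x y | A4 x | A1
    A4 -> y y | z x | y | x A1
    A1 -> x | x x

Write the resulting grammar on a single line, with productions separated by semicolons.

S -> x | x x | x y | A4 x; A4 -> y y | z x | y | x A1; A1 -> x | x x

Unit pairs: S ⇒* {A1}.
For every A with A ⇒* B via unit rules, add B's non-unit alternatives to A; then delete every rule of the form X → Y.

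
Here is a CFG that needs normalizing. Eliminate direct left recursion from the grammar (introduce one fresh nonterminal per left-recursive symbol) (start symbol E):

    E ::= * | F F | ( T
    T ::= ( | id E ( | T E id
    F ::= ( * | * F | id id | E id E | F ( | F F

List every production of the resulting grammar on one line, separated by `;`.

Directly left-recursive nonterminals: T, F.
For T: α = {E id}, β = {(, id E (}. Rewrite as T → β T' and T' → α T' | ε.
For F: α = {(, F}, β = {( *, * F, id id, E id E}. Rewrite as F → β F' and F' → α F' | ε.

E ::= * | F F | ( T; T ::= ( T' | id E ( T'; F ::= ( * F' | * F F' | id id F' | E id E F'; T' ::= E id T' | ε; F' ::= ( F' | F F' | ε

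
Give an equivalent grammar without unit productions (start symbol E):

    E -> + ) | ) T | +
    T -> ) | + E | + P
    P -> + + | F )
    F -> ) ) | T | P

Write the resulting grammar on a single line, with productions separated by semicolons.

E -> + ) | ) T | +; T -> ) | + E | + P; P -> + + | F ); F -> ) ) | + + | F ) | ) | + E | + P

Unit pairs: F ⇒* {P, T}.
For each unit pair (A, B), copy every non-unit production of B to A, then drop all unit productions.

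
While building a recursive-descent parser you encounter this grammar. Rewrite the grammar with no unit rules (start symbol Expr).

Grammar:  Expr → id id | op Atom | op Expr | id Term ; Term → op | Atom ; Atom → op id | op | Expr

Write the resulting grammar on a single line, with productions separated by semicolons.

Expr → id id | op Atom | op Expr | id Term; Term → op | op id | id id | op Atom | op Expr | id Term; Atom → op id | op | id id | op Atom | op Expr | id Term

Unit pairs: Atom ⇒* {Expr}; Term ⇒* {Atom, Expr}.
For every A with A ⇒* B via unit rules, add B's non-unit alternatives to A; then delete every rule of the form X → Y.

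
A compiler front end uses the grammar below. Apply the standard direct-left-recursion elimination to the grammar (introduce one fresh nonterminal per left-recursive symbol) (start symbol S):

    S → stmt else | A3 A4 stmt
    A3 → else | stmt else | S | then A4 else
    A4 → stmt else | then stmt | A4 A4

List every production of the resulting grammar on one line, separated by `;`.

Left recursion appears on A4.
For A4: α = {A4}, β = {stmt else, then stmt}. Rewrite as A4 → β A4' and A4' → α A4' | ε.

S → stmt else | A3 A4 stmt; A3 → else | stmt else | S | then A4 else; A4 → stmt else A4' | then stmt A4'; A4' → A4 A4' | ε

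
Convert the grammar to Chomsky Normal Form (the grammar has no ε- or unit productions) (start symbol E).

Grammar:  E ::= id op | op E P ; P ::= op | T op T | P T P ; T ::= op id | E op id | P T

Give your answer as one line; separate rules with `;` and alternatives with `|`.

Introduce a nonterminal for each terminal appearing in a rule of length ≥ 2: X1 → id, X2 → op.
Binarize each right-hand side of length ≥ 3 by chaining fresh nonterminals (Y1, Y2, …): affected rules were E → X2 E P; P → T X2 T; P → P T P; T → E X2 X1.

E ::= X1 X2 | X2 Y1; P ::= op | T Y2 | P Y3; T ::= X2 X1 | E Y4 | P T; X1 ::= id; X2 ::= op; Y1 ::= E P; Y2 ::= X2 T; Y3 ::= T P; Y4 ::= X2 X1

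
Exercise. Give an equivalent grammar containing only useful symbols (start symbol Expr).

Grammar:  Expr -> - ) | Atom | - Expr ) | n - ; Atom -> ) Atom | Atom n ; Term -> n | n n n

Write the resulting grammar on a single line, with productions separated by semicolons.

Generating nonterminals: {Expr, Term}.
Reachable from Expr after that: {Expr}.
Removed useless symbols: {Atom, Term} and every production mentioning them.

Expr -> - ) | - Expr ) | n -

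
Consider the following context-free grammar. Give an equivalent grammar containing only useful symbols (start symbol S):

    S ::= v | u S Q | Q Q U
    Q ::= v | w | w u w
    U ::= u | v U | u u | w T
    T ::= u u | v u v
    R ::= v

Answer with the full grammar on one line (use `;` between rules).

S ::= v | u S Q | Q Q U; Q ::= v | w | w u w; U ::= u | v U | u u | w T; T ::= u u | v u v

Generating nonterminals: {Q, R, S, T, U}.
Reachable from S after that: {Q, S, T, U}.
Removed useless symbols: {R} and every production mentioning them.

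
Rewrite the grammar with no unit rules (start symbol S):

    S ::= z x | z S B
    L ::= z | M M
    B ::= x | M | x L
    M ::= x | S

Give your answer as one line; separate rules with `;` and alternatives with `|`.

Unit pairs: B ⇒* {M, S}; M ⇒* {S}.
Replace each nonterminal's rules with the union of the non-unit rules of every nonterminal it unit-derives.

S ::= z x | z S B; L ::= z | M M; B ::= x | x L | z x | z S B; M ::= z x | z S B | x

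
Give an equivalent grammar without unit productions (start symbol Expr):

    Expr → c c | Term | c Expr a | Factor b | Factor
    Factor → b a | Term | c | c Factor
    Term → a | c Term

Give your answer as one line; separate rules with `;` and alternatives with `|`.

Expr → a | c Term | b a | c | c Factor | c c | c Expr a | Factor b; Factor → a | c Term | b a | c | c Factor; Term → a | c Term

Unit pairs: Expr ⇒* {Factor, Term}; Factor ⇒* {Term}.
Replace each nonterminal's rules with the union of the non-unit rules of every nonterminal it unit-derives.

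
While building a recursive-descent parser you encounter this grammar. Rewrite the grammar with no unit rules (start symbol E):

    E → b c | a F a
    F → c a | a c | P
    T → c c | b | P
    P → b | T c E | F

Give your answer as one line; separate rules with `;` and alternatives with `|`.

Unit pairs: F ⇒* {P}; P ⇒* {F}; T ⇒* {F, P}.
For every A with A ⇒* B via unit rules, add B's non-unit alternatives to A; then delete every rule of the form X → Y.

E → b c | a F a; F → c a | a c | b | T c E; T → c a | a c | b | T c E | c c; P → c a | a c | b | T c E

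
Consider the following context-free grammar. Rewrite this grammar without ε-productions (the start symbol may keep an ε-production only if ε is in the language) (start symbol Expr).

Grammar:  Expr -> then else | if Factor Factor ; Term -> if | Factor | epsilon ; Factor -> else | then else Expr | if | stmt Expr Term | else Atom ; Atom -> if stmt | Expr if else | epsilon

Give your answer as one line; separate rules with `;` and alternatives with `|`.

Expr -> then else | if Factor Factor; Term -> if | Factor; Factor -> else | then else Expr | if | stmt Expr Term | stmt Expr | else Atom; Atom -> if stmt | Expr if else

The nullable symbols are {Atom, Term}.
ε ∉ L(G), so no ε-production is kept.
Add the nullable-subset variants: Factor → stmt Expr Term gives stmt Expr Term | stmt Expr.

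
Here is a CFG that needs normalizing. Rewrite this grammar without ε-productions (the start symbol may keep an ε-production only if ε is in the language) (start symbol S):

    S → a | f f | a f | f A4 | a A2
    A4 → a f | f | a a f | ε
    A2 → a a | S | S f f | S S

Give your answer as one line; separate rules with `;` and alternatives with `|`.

S → a | f f | a f | f A4 | f | a A2; A4 → a f | f | a a f; A2 → a a | S | S f f | S S

Nullable nonterminals: {A4}.
ε ∉ L(G), so no ε-production is kept.
For each production, add variants omitting each subset of nullable occurrences: S → f A4 gives f A4 | f.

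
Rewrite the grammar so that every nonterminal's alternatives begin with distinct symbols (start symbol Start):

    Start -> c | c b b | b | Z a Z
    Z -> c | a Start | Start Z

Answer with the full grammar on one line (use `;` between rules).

Start has alternatives sharing prefix 'c': factor to Start → c Start1 with Start1 → ε | b b.

Start -> b | Z a Z | c Start1; Z -> c | a Start | Start Z; Start1 -> ε | b b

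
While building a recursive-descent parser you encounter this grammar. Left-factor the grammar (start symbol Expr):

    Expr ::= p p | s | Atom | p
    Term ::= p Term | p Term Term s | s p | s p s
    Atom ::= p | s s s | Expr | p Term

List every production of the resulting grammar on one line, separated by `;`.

Expr ::= s | Atom | p Expr1; Term ::= p Term Term1 | s p Term2; Atom ::= s s s | Expr | p Atom1; Expr1 ::= p | ε; Term1 ::= ε | Term s; Term2 ::= ε | s; Atom1 ::= ε | Term

Expr has alternatives sharing prefix 'p': factor to Expr → p Expr1 with Expr1 → p | ε.
Term has alternatives sharing prefix 'p Term': factor to Term → p Term Term1 with Term1 → ε | Term s.
Term has alternatives sharing prefix 's p': factor to Term → s p Term2 with Term2 → ε | s.
Atom has alternatives sharing prefix 'p': factor to Atom → p Atom1 with Atom1 → ε | Term.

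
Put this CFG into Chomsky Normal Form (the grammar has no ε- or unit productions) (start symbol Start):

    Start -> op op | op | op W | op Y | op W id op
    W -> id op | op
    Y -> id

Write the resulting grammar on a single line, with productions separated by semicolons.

Start -> X1 X1 | op | X1 W | X1 Y | X1 Y1; W -> X2 X1 | op; Y -> id; X1 -> op; X2 -> id; Y1 -> W Y2; Y2 -> X2 X1

Introduce a nonterminal for each terminal appearing in a rule of length ≥ 2: X1 → op, X2 → id.
Binarize each right-hand side of length ≥ 3 by chaining fresh nonterminals (Y1, Y2, …): affected rules were Start → X1 W X2 X1.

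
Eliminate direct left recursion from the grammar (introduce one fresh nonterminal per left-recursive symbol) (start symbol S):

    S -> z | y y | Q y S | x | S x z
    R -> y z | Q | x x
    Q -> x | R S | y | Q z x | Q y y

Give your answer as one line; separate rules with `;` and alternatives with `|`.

S -> z S' | y y S' | Q y S S' | x S'; R -> y z | Q | x x; Q -> x Q' | R S Q' | y Q'; S' -> x z S' | ε; Q' -> z x Q' | y y Q' | ε

S, Q are directly left-recursive.
For S: α = {x z}, β = {z, y y, Q y S, x}. Rewrite as S → β S' and S' → α S' | ε.
For Q: α = {z x, y y}, β = {x, R S, y}. Rewrite as Q → β Q' and Q' → α Q' | ε.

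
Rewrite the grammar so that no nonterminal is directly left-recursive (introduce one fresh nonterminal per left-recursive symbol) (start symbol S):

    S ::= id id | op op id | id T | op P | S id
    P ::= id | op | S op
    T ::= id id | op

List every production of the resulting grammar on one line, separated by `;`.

S ::= id id S' | op op id S' | id T S' | op P S'; P ::= id | op | S op; T ::= id id | op; S' ::= id S' | ε

Left recursion appears on S.
For S: α = {id}, β = {id id, op op id, id T, op P}. Rewrite as S → β S' and S' → α S' | ε.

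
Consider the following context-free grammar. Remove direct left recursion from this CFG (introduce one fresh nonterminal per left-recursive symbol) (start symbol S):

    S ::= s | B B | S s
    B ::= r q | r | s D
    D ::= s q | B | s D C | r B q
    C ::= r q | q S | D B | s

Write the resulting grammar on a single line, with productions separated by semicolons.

S ::= s S' | B B S'; B ::= r q | r | s D; D ::= s q | B | s D C | r B q; C ::= r q | q S | D B | s; S' ::= s S' | epsilon

Left recursion appears on S.
For S: α = {s}, β = {s, B B}. Rewrite as S → β S' and S' → α S' | ε.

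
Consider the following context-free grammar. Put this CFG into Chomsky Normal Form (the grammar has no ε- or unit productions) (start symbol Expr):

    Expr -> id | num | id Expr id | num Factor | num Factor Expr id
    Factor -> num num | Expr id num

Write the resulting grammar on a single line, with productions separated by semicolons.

Expr -> id | num | X1 Y1 | X2 Factor | X2 Y2; Factor -> X2 X2 | Expr Y4; X1 -> id; X2 -> num; Y1 -> Expr X1; Y2 -> Factor Y3; Y3 -> Expr X1; Y4 -> X1 X2

Introduce a nonterminal for each terminal appearing in a rule of length ≥ 2: X1 → id, X2 → num.
Binarize each right-hand side of length ≥ 3 by chaining fresh nonterminals (Y1, Y2, …): affected rules were Expr → X1 Expr X1; Expr → X2 Factor Expr X1; Factor → Expr X1 X2.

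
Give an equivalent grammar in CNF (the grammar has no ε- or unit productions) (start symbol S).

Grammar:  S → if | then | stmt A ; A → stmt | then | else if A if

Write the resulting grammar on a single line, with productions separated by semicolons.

Introduce a nonterminal for each terminal appearing in a rule of length ≥ 2: X1 → stmt, X2 → else, X3 → if.
Binarize each right-hand side of length ≥ 3 by chaining fresh nonterminals (Y1, Y2, …): affected rules were A → X2 X3 A X3.

S → if | then | X1 A; A → stmt | then | X2 Y1; X1 → stmt; X2 → else; X3 → if; Y1 → X3 Y2; Y2 → A X3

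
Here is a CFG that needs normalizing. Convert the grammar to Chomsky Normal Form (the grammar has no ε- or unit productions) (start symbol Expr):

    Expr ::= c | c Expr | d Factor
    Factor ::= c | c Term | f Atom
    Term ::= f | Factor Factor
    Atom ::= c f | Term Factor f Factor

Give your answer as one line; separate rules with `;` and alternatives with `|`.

Expr ::= c | X1 Expr | X2 Factor; Factor ::= c | X1 Term | X3 Atom; Term ::= f | Factor Factor; Atom ::= X1 X3 | Term Y1; X1 ::= c; X2 ::= d; X3 ::= f; Y1 ::= Factor Y2; Y2 ::= X3 Factor

Introduce a nonterminal for each terminal appearing in a rule of length ≥ 2: X1 → c, X2 → d, X3 → f.
Binarize each right-hand side of length ≥ 3 by chaining fresh nonterminals (Y1, Y2, …): affected rules were Atom → Term Factor X3 Factor.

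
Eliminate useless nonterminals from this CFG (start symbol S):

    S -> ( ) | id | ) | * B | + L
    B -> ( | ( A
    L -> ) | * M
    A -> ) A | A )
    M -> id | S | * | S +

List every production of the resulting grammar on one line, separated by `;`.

Generating nonterminals: {B, L, M, S}.
Reachable from S after that: {B, L, M, S}.
Removed useless symbols: {A} and every production mentioning them.

S -> ( ) | id | ) | * B | + L; B -> (; L -> ) | * M; M -> id | S | * | S +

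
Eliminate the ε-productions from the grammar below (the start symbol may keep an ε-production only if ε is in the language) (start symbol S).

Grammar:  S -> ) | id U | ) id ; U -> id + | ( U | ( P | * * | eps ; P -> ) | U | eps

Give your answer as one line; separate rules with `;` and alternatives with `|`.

S -> ) | id U | id | ) id; U -> id + | ( U | ( | ( P | * *; P -> ) | U

Nullable nonterminals: {P, U}.
ε ∉ L(G), so no ε-production is kept.
Expand every rule over subsets of its nullable positions: S → id U gives id U | id. U → ( U gives ( U | (.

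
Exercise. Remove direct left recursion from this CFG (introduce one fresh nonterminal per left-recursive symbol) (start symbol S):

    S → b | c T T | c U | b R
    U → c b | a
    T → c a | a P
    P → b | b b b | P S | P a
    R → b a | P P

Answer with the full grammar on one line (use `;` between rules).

P is directly left-recursive.
For P: α = {S, a}, β = {b, b b b}. Rewrite as P → β P' and P' → α P' | ε.

S → b | c T T | c U | b R; U → c b | a; T → c a | a P; P → b P' | b b b P'; R → b a | P P; P' → S P' | a P' | ε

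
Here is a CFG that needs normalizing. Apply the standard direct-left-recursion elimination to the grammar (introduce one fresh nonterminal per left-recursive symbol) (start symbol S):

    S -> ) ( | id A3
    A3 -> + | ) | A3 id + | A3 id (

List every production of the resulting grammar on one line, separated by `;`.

A3 is directly left-recursive.
For A3: α = {id +, id (}, β = {+, )}. Rewrite as A3 → β A3' and A3' → α A3' | ε.

S -> ) ( | id A3; A3 -> + A3' | ) A3'; A3' -> id + A3' | id ( A3' | ε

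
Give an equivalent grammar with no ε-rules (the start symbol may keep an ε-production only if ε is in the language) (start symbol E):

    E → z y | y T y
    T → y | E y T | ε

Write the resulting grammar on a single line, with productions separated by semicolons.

Nullable set = {T}.
ε ∉ L(G), so no ε-production is kept.
Add the nullable-subset variants: E → y T y gives y T y | y y. T → E y T gives E y T | E y.

E → z y | y T y | y y; T → y | E y T | E y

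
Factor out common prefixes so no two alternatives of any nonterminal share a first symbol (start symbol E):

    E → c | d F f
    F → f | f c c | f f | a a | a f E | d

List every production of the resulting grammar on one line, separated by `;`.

F has alternatives sharing prefix 'f': factor to F → f F' with F' → ε | c c | f.
F has alternatives sharing prefix 'a': factor to F → a F'' with F'' → a | f E.

E → c | d F f; F → d | f F' | a F''; F' → ε | c c | f; F'' → a | f E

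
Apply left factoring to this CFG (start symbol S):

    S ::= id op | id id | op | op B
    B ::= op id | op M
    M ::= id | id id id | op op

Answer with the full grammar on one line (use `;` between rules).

S has alternatives sharing prefix 'id': factor to S → id S' with S' → op | id.
S has alternatives sharing prefix 'op': factor to S → op S'' with S'' → ε | B.
B has alternatives sharing prefix 'op': factor to B → op B' with B' → id | M.
M has alternatives sharing prefix 'id': factor to M → id M' with M' → ε | id id.

S ::= id S' | op S''; B ::= op B'; M ::= op op | id M'; S' ::= op | id; S'' ::= epsilon | B; B' ::= id | M; M' ::= epsilon | id id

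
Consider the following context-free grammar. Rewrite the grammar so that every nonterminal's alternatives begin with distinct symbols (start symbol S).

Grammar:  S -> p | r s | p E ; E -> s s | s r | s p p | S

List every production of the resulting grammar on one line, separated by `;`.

S -> r s | p S'; E -> S | s E'; S' -> ε | E; E' -> s | r | p p

S has alternatives sharing prefix 'p': factor to S → p S' with S' → ε | E.
E has alternatives sharing prefix 's': factor to E → s E' with E' → s | r | p p.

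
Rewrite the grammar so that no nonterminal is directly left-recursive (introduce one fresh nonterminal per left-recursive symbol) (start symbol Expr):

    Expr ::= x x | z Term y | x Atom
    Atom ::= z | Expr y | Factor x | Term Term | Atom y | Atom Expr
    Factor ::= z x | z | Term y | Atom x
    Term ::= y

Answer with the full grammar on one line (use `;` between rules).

Left recursion appears on Atom.
For Atom: α = {y, Expr}, β = {z, Expr y, Factor x, Term Term}. Rewrite as Atom → β Atom1 and Atom1 → α Atom1 | ε.

Expr ::= x x | z Term y | x Atom; Atom ::= z Atom1 | Expr y Atom1 | Factor x Atom1 | Term Term Atom1; Factor ::= z x | z | Term y | Atom x; Term ::= y; Atom1 ::= y Atom1 | Expr Atom1 | ε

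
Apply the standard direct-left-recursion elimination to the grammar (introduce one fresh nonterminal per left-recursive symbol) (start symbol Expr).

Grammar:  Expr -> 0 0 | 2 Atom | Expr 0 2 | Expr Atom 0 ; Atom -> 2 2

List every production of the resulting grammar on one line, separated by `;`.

Expr -> 0 0 Expr1 | 2 Atom Expr1; Atom -> 2 2; Expr1 -> 0 2 Expr1 | Atom 0 Expr1 | ε

Expr is directly left-recursive.
For Expr: α = {0 2, Atom 0}, β = {0 0, 2 Atom}. Rewrite as Expr → β Expr1 and Expr1 → α Expr1 | ε.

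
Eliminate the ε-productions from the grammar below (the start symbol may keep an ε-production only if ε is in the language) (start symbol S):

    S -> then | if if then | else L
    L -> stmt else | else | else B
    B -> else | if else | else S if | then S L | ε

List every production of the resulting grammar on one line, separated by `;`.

S -> then | if if then | else L; L -> stmt else | else | else B; B -> else | if else | else S if | then S L

Nullable nonterminals: {B}.
ε ∉ L(G), so no ε-production is kept.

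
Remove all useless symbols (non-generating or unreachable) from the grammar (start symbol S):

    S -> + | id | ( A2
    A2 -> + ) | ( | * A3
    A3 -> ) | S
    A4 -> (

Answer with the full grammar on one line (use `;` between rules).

S -> + | id | ( A2; A2 -> + ) | ( | * A3; A3 -> ) | S

Generating nonterminals: {A2, A3, A4, S}.
Reachable from S after that: {A2, A3, S}.
Removed useless symbols: {A4} and every production mentioning them.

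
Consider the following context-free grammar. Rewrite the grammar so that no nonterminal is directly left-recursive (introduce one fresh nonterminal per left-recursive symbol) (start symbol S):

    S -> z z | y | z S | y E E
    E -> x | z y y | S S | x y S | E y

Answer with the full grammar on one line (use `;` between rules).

Directly left-recursive nonterminal: E.
For E: α = {y}, β = {x, z y y, S S, x y S}. Rewrite as E → β E' and E' → α E' | ε.

S -> z z | y | z S | y E E; E -> x E' | z y y E' | S S E' | x y S E'; E' -> y E' | ε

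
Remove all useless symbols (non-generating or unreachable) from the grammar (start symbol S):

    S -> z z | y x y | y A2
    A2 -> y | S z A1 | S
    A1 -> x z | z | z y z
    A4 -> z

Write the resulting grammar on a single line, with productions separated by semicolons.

S -> z z | y x y | y A2; A2 -> y | S z A1 | S; A1 -> x z | z | z y z

Generating nonterminals: {A1, A2, A4, S}.
Reachable from S after that: {A1, A2, S}.
Removed useless symbols: {A4} and every production mentioning them.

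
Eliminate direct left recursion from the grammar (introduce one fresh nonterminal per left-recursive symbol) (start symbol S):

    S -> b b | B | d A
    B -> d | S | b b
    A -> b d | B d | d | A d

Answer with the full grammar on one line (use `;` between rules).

Directly left-recursive nonterminal: A.
For A: α = {d}, β = {b d, B d, d}. Rewrite as A → β A' and A' → α A' | ε.

S -> b b | B | d A; B -> d | S | b b; A -> b d A' | B d A' | d A'; A' -> d A' | ε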